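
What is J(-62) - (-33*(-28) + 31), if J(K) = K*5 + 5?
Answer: -1260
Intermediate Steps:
J(K) = 5 + 5*K (J(K) = 5*K + 5 = 5 + 5*K)
J(-62) - (-33*(-28) + 31) = (5 + 5*(-62)) - (-33*(-28) + 31) = (5 - 310) - (924 + 31) = -305 - 1*955 = -305 - 955 = -1260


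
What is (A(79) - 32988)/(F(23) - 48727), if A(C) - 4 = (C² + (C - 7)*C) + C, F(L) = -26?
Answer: 6992/16251 ≈ 0.43025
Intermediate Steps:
A(C) = 4 + C + C² + C*(-7 + C) (A(C) = 4 + ((C² + (C - 7)*C) + C) = 4 + ((C² + (-7 + C)*C) + C) = 4 + ((C² + C*(-7 + C)) + C) = 4 + (C + C² + C*(-7 + C)) = 4 + C + C² + C*(-7 + C))
(A(79) - 32988)/(F(23) - 48727) = ((4 - 6*79 + 2*79²) - 32988)/(-26 - 48727) = ((4 - 474 + 2*6241) - 32988)/(-48753) = ((4 - 474 + 12482) - 32988)*(-1/48753) = (12012 - 32988)*(-1/48753) = -20976*(-1/48753) = 6992/16251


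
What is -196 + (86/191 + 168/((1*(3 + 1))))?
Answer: -29328/191 ≈ -153.55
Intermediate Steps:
-196 + (86/191 + 168/((1*(3 + 1)))) = -196 + (86*(1/191) + 168/((1*4))) = -196 + (86/191 + 168/4) = -196 + (86/191 + 168*(¼)) = -196 + (86/191 + 42) = -196 + 8108/191 = -29328/191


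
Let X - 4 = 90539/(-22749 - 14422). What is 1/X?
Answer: 37171/58145 ≈ 0.63928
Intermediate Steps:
X = 58145/37171 (X = 4 + 90539/(-22749 - 14422) = 4 + 90539/(-37171) = 4 + 90539*(-1/37171) = 4 - 90539/37171 = 58145/37171 ≈ 1.5643)
1/X = 1/(58145/37171) = 37171/58145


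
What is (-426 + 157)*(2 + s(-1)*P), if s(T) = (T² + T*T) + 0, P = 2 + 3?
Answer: -3228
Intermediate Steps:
P = 5
s(T) = 2*T² (s(T) = (T² + T²) + 0 = 2*T² + 0 = 2*T²)
(-426 + 157)*(2 + s(-1)*P) = (-426 + 157)*(2 + (2*(-1)²)*5) = -269*(2 + (2*1)*5) = -269*(2 + 2*5) = -269*(2 + 10) = -269*12 = -3228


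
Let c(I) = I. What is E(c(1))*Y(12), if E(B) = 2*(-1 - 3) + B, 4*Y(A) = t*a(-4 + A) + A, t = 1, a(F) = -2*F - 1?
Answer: 35/4 ≈ 8.7500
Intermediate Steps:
a(F) = -1 - 2*F
Y(A) = 7/4 - A/4 (Y(A) = (1*(-1 - 2*(-4 + A)) + A)/4 = (1*(-1 + (8 - 2*A)) + A)/4 = (1*(7 - 2*A) + A)/4 = ((7 - 2*A) + A)/4 = (7 - A)/4 = 7/4 - A/4)
E(B) = -8 + B (E(B) = 2*(-4) + B = -8 + B)
E(c(1))*Y(12) = (-8 + 1)*(7/4 - ¼*12) = -7*(7/4 - 3) = -7*(-5/4) = 35/4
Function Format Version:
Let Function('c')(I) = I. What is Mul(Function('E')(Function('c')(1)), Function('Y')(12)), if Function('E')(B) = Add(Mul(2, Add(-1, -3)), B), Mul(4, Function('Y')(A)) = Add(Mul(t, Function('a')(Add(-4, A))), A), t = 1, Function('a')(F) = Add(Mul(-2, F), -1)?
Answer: Rational(35, 4) ≈ 8.7500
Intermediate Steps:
Function('a')(F) = Add(-1, Mul(-2, F))
Function('Y')(A) = Add(Rational(7, 4), Mul(Rational(-1, 4), A)) (Function('Y')(A) = Mul(Rational(1, 4), Add(Mul(1, Add(-1, Mul(-2, Add(-4, A)))), A)) = Mul(Rational(1, 4), Add(Mul(1, Add(-1, Add(8, Mul(-2, A)))), A)) = Mul(Rational(1, 4), Add(Mul(1, Add(7, Mul(-2, A))), A)) = Mul(Rational(1, 4), Add(Add(7, Mul(-2, A)), A)) = Mul(Rational(1, 4), Add(7, Mul(-1, A))) = Add(Rational(7, 4), Mul(Rational(-1, 4), A)))
Function('E')(B) = Add(-8, B) (Function('E')(B) = Add(Mul(2, -4), B) = Add(-8, B))
Mul(Function('E')(Function('c')(1)), Function('Y')(12)) = Mul(Add(-8, 1), Add(Rational(7, 4), Mul(Rational(-1, 4), 12))) = Mul(-7, Add(Rational(7, 4), -3)) = Mul(-7, Rational(-5, 4)) = Rational(35, 4)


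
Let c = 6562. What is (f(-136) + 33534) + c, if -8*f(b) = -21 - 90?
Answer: 320879/8 ≈ 40110.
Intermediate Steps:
f(b) = 111/8 (f(b) = -(-21 - 90)/8 = -⅛*(-111) = 111/8)
(f(-136) + 33534) + c = (111/8 + 33534) + 6562 = 268383/8 + 6562 = 320879/8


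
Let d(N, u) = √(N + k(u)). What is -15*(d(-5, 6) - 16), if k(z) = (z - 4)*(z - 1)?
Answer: 240 - 15*√5 ≈ 206.46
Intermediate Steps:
k(z) = (-1 + z)*(-4 + z) (k(z) = (-4 + z)*(-1 + z) = (-1 + z)*(-4 + z))
d(N, u) = √(4 + N + u² - 5*u) (d(N, u) = √(N + (4 + u² - 5*u)) = √(4 + N + u² - 5*u))
-15*(d(-5, 6) - 16) = -15*(√(4 - 5 + 6² - 5*6) - 16) = -15*(√(4 - 5 + 36 - 30) - 16) = -15*(√5 - 16) = -15*(-16 + √5) = 240 - 15*√5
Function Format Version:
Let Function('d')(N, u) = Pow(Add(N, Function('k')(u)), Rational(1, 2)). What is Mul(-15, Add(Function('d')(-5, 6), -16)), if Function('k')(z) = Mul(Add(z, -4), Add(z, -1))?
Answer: Add(240, Mul(-15, Pow(5, Rational(1, 2)))) ≈ 206.46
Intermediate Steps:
Function('k')(z) = Mul(Add(-1, z), Add(-4, z)) (Function('k')(z) = Mul(Add(-4, z), Add(-1, z)) = Mul(Add(-1, z), Add(-4, z)))
Function('d')(N, u) = Pow(Add(4, N, Pow(u, 2), Mul(-5, u)), Rational(1, 2)) (Function('d')(N, u) = Pow(Add(N, Add(4, Pow(u, 2), Mul(-5, u))), Rational(1, 2)) = Pow(Add(4, N, Pow(u, 2), Mul(-5, u)), Rational(1, 2)))
Mul(-15, Add(Function('d')(-5, 6), -16)) = Mul(-15, Add(Pow(Add(4, -5, Pow(6, 2), Mul(-5, 6)), Rational(1, 2)), -16)) = Mul(-15, Add(Pow(Add(4, -5, 36, -30), Rational(1, 2)), -16)) = Mul(-15, Add(Pow(5, Rational(1, 2)), -16)) = Mul(-15, Add(-16, Pow(5, Rational(1, 2)))) = Add(240, Mul(-15, Pow(5, Rational(1, 2))))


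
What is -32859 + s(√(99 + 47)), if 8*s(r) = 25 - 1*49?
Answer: -32862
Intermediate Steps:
s(r) = -3 (s(r) = (25 - 1*49)/8 = (25 - 49)/8 = (⅛)*(-24) = -3)
-32859 + s(√(99 + 47)) = -32859 - 3 = -32862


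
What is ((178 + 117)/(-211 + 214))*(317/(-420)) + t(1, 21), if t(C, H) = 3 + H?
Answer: -12655/252 ≈ -50.218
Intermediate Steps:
((178 + 117)/(-211 + 214))*(317/(-420)) + t(1, 21) = ((178 + 117)/(-211 + 214))*(317/(-420)) + (3 + 21) = (295/3)*(317*(-1/420)) + 24 = (295*(⅓))*(-317/420) + 24 = (295/3)*(-317/420) + 24 = -18703/252 + 24 = -12655/252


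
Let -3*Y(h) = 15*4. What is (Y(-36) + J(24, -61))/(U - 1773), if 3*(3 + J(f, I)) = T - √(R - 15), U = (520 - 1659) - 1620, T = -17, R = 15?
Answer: 43/6798 ≈ 0.0063254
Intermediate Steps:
U = -2759 (U = -1139 - 1620 = -2759)
Y(h) = -20 (Y(h) = -5*4 = -⅓*60 = -20)
J(f, I) = -26/3 (J(f, I) = -3 + (-17 - √(15 - 15))/3 = -3 + (-17 - √0)/3 = -3 + (-17 - 1*0)/3 = -3 + (-17 + 0)/3 = -3 + (⅓)*(-17) = -3 - 17/3 = -26/3)
(Y(-36) + J(24, -61))/(U - 1773) = (-20 - 26/3)/(-2759 - 1773) = -86/3/(-4532) = -86/3*(-1/4532) = 43/6798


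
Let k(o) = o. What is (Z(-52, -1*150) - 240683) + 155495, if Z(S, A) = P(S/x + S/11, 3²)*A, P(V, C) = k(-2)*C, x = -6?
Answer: -82488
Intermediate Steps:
P(V, C) = -2*C
Z(S, A) = -18*A (Z(S, A) = (-2*3²)*A = (-2*9)*A = -18*A)
(Z(-52, -1*150) - 240683) + 155495 = (-(-18)*150 - 240683) + 155495 = (-18*(-150) - 240683) + 155495 = (2700 - 240683) + 155495 = -237983 + 155495 = -82488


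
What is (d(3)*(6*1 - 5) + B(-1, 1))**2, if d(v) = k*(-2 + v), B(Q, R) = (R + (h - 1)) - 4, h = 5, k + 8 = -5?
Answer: 144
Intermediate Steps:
k = -13 (k = -8 - 5 = -13)
B(Q, R) = R (B(Q, R) = (R + (5 - 1)) - 4 = (R + 4) - 4 = (4 + R) - 4 = R)
d(v) = 26 - 13*v (d(v) = -13*(-2 + v) = 26 - 13*v)
(d(3)*(6*1 - 5) + B(-1, 1))**2 = ((26 - 13*3)*(6*1 - 5) + 1)**2 = ((26 - 39)*(6 - 5) + 1)**2 = (-13*1 + 1)**2 = (-13 + 1)**2 = (-12)**2 = 144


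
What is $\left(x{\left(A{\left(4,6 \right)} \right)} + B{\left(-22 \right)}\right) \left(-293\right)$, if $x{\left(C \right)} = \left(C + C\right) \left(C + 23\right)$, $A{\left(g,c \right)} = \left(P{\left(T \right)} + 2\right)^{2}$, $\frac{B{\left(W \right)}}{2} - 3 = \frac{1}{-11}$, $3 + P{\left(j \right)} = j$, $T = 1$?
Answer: $- \frac{18752}{11} \approx -1704.7$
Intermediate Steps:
$P{\left(j \right)} = -3 + j$
$B{\left(W \right)} = \frac{64}{11}$ ($B{\left(W \right)} = 6 + \frac{2}{-11} = 6 + 2 \left(- \frac{1}{11}\right) = 6 - \frac{2}{11} = \frac{64}{11}$)
$A{\left(g,c \right)} = 0$ ($A{\left(g,c \right)} = \left(\left(-3 + 1\right) + 2\right)^{2} = \left(-2 + 2\right)^{2} = 0^{2} = 0$)
$x{\left(C \right)} = 2 C \left(23 + C\right)$
$\left(x{\left(A{\left(4,6 \right)} \right)} + B{\left(-22 \right)}\right) \left(-293\right) = \left(2 \cdot 0 \left(23 + 0\right) + \frac{64}{11}\right) \left(-293\right) = \left(2 \cdot 0 \cdot 23 + \frac{64}{11}\right) \left(-293\right) = \left(0 + \frac{64}{11}\right) \left(-293\right) = \frac{64}{11} \left(-293\right) = - \frac{18752}{11}$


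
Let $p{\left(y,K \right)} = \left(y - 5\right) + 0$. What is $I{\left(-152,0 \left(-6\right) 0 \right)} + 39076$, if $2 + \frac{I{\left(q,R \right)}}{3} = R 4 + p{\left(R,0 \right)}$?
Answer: $39055$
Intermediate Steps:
$p{\left(y,K \right)} = -5 + y$ ($p{\left(y,K \right)} = \left(-5 + y\right) + 0 = -5 + y$)
$I{\left(q,R \right)} = -21 + 15 R$ ($I{\left(q,R \right)} = -6 + 3 \left(R 4 + \left(-5 + R\right)\right) = -6 + 3 \left(4 R + \left(-5 + R\right)\right) = -6 + 3 \left(-5 + 5 R\right) = -6 + \left(-15 + 15 R\right) = -21 + 15 R$)
$I{\left(-152,0 \left(-6\right) 0 \right)} + 39076 = \left(-21 + 15 \cdot 0 \left(-6\right) 0\right) + 39076 = \left(-21 + 15 \cdot 0 \cdot 0\right) + 39076 = \left(-21 + 15 \cdot 0\right) + 39076 = \left(-21 + 0\right) + 39076 = -21 + 39076 = 39055$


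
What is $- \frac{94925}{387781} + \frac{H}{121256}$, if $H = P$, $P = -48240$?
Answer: $- \frac{3777097655}{5877596617} \approx -0.64263$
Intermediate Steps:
$H = -48240$
$- \frac{94925}{387781} + \frac{H}{121256} = - \frac{94925}{387781} - \frac{48240}{121256} = \left(-94925\right) \frac{1}{387781} - \frac{6030}{15157} = - \frac{94925}{387781} - \frac{6030}{15157} = - \frac{3777097655}{5877596617}$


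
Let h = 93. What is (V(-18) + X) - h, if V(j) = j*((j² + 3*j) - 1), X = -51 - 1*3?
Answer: -4989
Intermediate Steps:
X = -54 (X = -51 - 3 = -54)
V(j) = j*(-1 + j² + 3*j)
(V(-18) + X) - h = (-18*(-1 + (-18)² + 3*(-18)) - 54) - 1*93 = (-18*(-1 + 324 - 54) - 54) - 93 = (-18*269 - 54) - 93 = (-4842 - 54) - 93 = -4896 - 93 = -4989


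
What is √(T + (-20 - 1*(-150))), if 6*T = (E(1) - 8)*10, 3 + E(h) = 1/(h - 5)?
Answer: √445/2 ≈ 10.548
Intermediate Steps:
E(h) = -3 + 1/(-5 + h) (E(h) = -3 + 1/(h - 5) = -3 + 1/(-5 + h))
T = -75/4 (T = (((16 - 3*1)/(-5 + 1) - 8)*10)/6 = (((16 - 3)/(-4) - 8)*10)/6 = ((-¼*13 - 8)*10)/6 = ((-13/4 - 8)*10)/6 = (-45/4*10)/6 = (⅙)*(-225/2) = -75/4 ≈ -18.750)
√(T + (-20 - 1*(-150))) = √(-75/4 + (-20 - 1*(-150))) = √(-75/4 + (-20 + 150)) = √(-75/4 + 130) = √(445/4) = √445/2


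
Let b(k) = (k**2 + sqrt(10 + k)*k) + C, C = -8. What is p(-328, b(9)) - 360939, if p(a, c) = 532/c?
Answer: -683959987/1895 - 2394*sqrt(19)/1895 ≈ -3.6093e+5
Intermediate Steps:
b(k) = -8 + k**2 + k*sqrt(10 + k) (b(k) = (k**2 + sqrt(10 + k)*k) - 8 = (k**2 + k*sqrt(10 + k)) - 8 = -8 + k**2 + k*sqrt(10 + k))
p(-328, b(9)) - 360939 = 532/(-8 + 9**2 + 9*sqrt(10 + 9)) - 360939 = 532/(-8 + 81 + 9*sqrt(19)) - 360939 = 532/(73 + 9*sqrt(19)) - 360939 = -360939 + 532/(73 + 9*sqrt(19))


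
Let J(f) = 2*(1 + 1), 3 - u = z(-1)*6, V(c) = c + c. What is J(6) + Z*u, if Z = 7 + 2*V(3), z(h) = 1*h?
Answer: 175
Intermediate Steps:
z(h) = h
V(c) = 2*c
u = 9 (u = 3 - (-1)*6 = 3 - 1*(-6) = 3 + 6 = 9)
J(f) = 4 (J(f) = 2*2 = 4)
Z = 19 (Z = 7 + 2*(2*3) = 7 + 2*6 = 7 + 12 = 19)
J(6) + Z*u = 4 + 19*9 = 4 + 171 = 175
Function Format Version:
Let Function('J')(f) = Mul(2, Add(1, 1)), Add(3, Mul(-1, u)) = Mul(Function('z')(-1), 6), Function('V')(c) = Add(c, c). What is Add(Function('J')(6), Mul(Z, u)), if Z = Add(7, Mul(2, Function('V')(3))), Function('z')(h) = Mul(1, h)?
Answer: 175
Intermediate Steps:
Function('z')(h) = h
Function('V')(c) = Mul(2, c)
u = 9 (u = Add(3, Mul(-1, Mul(-1, 6))) = Add(3, Mul(-1, -6)) = Add(3, 6) = 9)
Function('J')(f) = 4 (Function('J')(f) = Mul(2, 2) = 4)
Z = 19 (Z = Add(7, Mul(2, Mul(2, 3))) = Add(7, Mul(2, 6)) = Add(7, 12) = 19)
Add(Function('J')(6), Mul(Z, u)) = Add(4, Mul(19, 9)) = Add(4, 171) = 175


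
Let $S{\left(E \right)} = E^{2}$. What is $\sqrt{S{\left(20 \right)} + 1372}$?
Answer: $2 \sqrt{443} \approx 42.095$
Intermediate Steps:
$\sqrt{S{\left(20 \right)} + 1372} = \sqrt{20^{2} + 1372} = \sqrt{400 + 1372} = \sqrt{1772} = 2 \sqrt{443}$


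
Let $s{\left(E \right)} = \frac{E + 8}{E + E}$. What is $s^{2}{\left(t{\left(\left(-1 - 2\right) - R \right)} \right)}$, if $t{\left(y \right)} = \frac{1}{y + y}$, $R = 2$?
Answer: $\frac{6241}{4} \approx 1560.3$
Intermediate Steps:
$t{\left(y \right)} = \frac{1}{2 y}$
$s{\left(E \right)} = \frac{8 + E}{2 E}$
$s^{2}{\left(t{\left(\left(-1 - 2\right) - R \right)} \right)} = \left(\frac{8 + \frac{1}{2 \left(\left(-1 - 2\right) - 2\right)}}{2 \frac{1}{2 \left(\left(-1 - 2\right) - 2\right)}}\right)^{2} = \left(\frac{8 + \frac{1}{2 \left(-3 - 2\right)}}{2 \frac{1}{2 \left(-3 - 2\right)}}\right)^{2} = \left(\frac{8 + \frac{1}{2 \left(-5\right)}}{2 \frac{1}{2 \left(-5\right)}}\right)^{2} = \left(\frac{8 + \frac{1}{2} \left(- \frac{1}{5}\right)}{2 \cdot \frac{1}{2} \left(- \frac{1}{5}\right)}\right)^{2} = \left(\frac{8 - \frac{1}{10}}{2 \left(- \frac{1}{10}\right)}\right)^{2} = \left(\frac{1}{2} \left(-10\right) \frac{79}{10}\right)^{2} = \left(- \frac{79}{2}\right)^{2} = \frac{6241}{4}$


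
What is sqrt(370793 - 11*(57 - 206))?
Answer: 4*sqrt(23277) ≈ 610.27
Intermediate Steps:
sqrt(370793 - 11*(57 - 206)) = sqrt(370793 - 11*(-149)) = sqrt(370793 + 1639) = sqrt(372432) = 4*sqrt(23277)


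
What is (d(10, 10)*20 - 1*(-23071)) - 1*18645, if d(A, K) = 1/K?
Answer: 4428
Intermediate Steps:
(d(10, 10)*20 - 1*(-23071)) - 1*18645 = (20/10 - 1*(-23071)) - 1*18645 = ((1/10)*20 + 23071) - 18645 = (2 + 23071) - 18645 = 23073 - 18645 = 4428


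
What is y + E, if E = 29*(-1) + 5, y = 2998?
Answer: 2974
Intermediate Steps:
E = -24 (E = -29 + 5 = -24)
y + E = 2998 - 24 = 2974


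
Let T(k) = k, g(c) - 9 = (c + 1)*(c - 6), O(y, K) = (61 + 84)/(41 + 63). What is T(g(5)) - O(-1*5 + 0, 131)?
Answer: 167/104 ≈ 1.6058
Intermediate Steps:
O(y, K) = 145/104
g(c) = 9 + (1 + c)*(-6 + c) (g(c) = 9 + (c + 1)*(c - 6) = 9 + (1 + c)*(-6 + c))
T(g(5)) - O(-1*5 + 0, 131) = (3 + 5² - 5*5) - 1*145/104 = (3 + 25 - 25) - 145/104 = 3 - 145/104 = 167/104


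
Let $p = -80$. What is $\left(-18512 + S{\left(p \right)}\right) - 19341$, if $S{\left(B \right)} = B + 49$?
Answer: $-37884$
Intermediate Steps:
$S{\left(B \right)} = 49 + B$
$\left(-18512 + S{\left(p \right)}\right) - 19341 = \left(-18512 + \left(49 - 80\right)\right) - 19341 = \left(-18512 - 31\right) - 19341 = -18543 - 19341 = -37884$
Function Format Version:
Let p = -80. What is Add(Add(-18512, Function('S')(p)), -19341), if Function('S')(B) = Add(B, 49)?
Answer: -37884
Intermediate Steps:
Function('S')(B) = Add(49, B)
Add(Add(-18512, Function('S')(p)), -19341) = Add(Add(-18512, Add(49, -80)), -19341) = Add(Add(-18512, -31), -19341) = Add(-18543, -19341) = -37884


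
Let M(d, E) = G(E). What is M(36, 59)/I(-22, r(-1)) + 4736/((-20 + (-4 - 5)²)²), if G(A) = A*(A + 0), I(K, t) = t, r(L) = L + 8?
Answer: 12985953/26047 ≈ 498.56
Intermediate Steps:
r(L) = 8 + L
G(A) = A² (G(A) = A*A = A²)
M(d, E) = E²
M(36, 59)/I(-22, r(-1)) + 4736/((-20 + (-4 - 5)²)²) = 59²/(8 - 1) + 4736/((-20 + (-4 - 5)²)²) = 3481/7 + 4736/((-20 + (-9)²)²) = 3481*(⅐) + 4736/((-20 + 81)²) = 3481/7 + 4736/(61²) = 3481/7 + 4736/3721 = 12985953/26047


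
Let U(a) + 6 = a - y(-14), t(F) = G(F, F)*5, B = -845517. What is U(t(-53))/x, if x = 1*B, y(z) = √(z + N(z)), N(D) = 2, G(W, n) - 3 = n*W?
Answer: -14054/845517 + 2*I*√3/845517 ≈ -0.016622 + 4.097e-6*I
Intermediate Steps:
G(W, n) = 3 + W*n (G(W, n) = 3 + n*W = 3 + W*n)
t(F) = 15 + 5*F² (t(F) = (3 + F*F)*5 = (3 + F²)*5 = 15 + 5*F²)
y(z) = √(2 + z) (y(z) = √(z + 2) = √(2 + z))
U(a) = -6 + a - 2*I*√3 (U(a) = -6 + (a - √(2 - 14)) = -6 + (a - √(-12)) = -6 + (a - 2*I*√3) = -6 + a - 2*I*√3)
x = -845517 (x = 1*(-845517) = -845517)
U(t(-53))/x = (-6 + (15 + 5*(-53)²) - 2*I*√3)/(-845517) = (-6 + (15 + 5*2809) - 2*I*√3)*(-1/845517) = (-6 + (15 + 14045) - 2*I*√3)*(-1/845517) = (-6 + 14060 - 2*I*√3)*(-1/845517) = (14054 - 2*I*√3)*(-1/845517) = -14054/845517 + 2*I*√3/845517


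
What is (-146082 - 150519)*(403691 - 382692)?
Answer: -6228324399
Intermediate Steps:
(-146082 - 150519)*(403691 - 382692) = -296601*20999 = -6228324399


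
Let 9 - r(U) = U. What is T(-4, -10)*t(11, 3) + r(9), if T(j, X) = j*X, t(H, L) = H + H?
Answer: 880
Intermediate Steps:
r(U) = 9 - U
t(H, L) = 2*H
T(j, X) = X*j
T(-4, -10)*t(11, 3) + r(9) = (-10*(-4))*(2*11) + (9 - 1*9) = 40*22 + (9 - 9) = 880 + 0 = 880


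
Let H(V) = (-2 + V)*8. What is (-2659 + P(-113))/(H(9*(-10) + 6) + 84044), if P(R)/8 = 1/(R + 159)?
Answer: -61153/1917188 ≈ -0.031897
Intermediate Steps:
P(R) = 8/(159 + R) (P(R) = 8/(R + 159) = 8/(159 + R))
H(V) = -16 + 8*V
(-2659 + P(-113))/(H(9*(-10) + 6) + 84044) = (-2659 + 8/(159 - 113))/((-16 + 8*(9*(-10) + 6)) + 84044) = (-2659 + 8/46)/((-16 + 8*(-90 + 6)) + 84044) = (-2659 + 8*(1/46))/((-16 + 8*(-84)) + 84044) = (-2659 + 4/23)/((-16 - 672) + 84044) = -61153/(23*(-688 + 84044)) = -61153/23/83356 = -61153/23*1/83356 = -61153/1917188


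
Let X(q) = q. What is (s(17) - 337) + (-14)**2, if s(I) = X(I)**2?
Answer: 148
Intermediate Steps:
s(I) = I**2
(s(17) - 337) + (-14)**2 = (17**2 - 337) + (-14)**2 = (289 - 337) + 196 = -48 + 196 = 148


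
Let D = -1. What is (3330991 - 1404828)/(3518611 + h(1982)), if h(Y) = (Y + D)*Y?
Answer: 1926163/7444953 ≈ 0.25872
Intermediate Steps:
h(Y) = Y*(-1 + Y) (h(Y) = (Y - 1)*Y = (-1 + Y)*Y = Y*(-1 + Y))
(3330991 - 1404828)/(3518611 + h(1982)) = (3330991 - 1404828)/(3518611 + 1982*(-1 + 1982)) = 1926163/(3518611 + 1982*1981) = 1926163/(3518611 + 3926342) = 1926163/7444953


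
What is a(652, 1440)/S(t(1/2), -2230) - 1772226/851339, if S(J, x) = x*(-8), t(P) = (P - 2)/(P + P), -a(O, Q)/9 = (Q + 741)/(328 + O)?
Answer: -31000892536431/14884130004800 ≈ -2.0828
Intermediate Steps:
a(O, Q) = -9*(741 + Q)/(328 + O) (a(O, Q) = -9*(Q + 741)/(328 + O) = -9*(741 + Q)/(328 + O))
t(P) = (-2 + P)/(2*P) (t(P) = (-2 + P)/((2*P)) = (-2 + P)*(1/(2*P)) = (-2 + P)/(2*P))
S(J, x) = -8*x
a(652, 1440)/S(t(1/2), -2230) - 1772226/851339 = (9*(-741 - 1*1440)/(328 + 652))/((-8*(-2230))) - 1772226/851339 = (9*(-741 - 1440)/980)/17840 - 1772226*1/851339 = (9*(1/980)*(-2181))*(1/17840) - 1772226/851339 = -19629/980*1/17840 - 1772226/851339 = -19629/17483200 - 1772226/851339 = -31000892536431/14884130004800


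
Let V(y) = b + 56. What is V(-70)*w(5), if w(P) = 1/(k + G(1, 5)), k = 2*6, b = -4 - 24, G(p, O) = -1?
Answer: 28/11 ≈ 2.5455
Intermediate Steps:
b = -28
k = 12
V(y) = 28 (V(y) = -28 + 56 = 28)
w(P) = 1/11 (w(P) = 1/(12 - 1) = 1/11)
V(-70)*w(5) = 28*(1/11) = 28/11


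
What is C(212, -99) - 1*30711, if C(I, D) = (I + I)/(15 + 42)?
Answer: -1750103/57 ≈ -30704.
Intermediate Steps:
C(I, D) = 2*I/57 (C(I, D) = (2*I)/57 = (2*I)*(1/57) = 2*I/57)
C(212, -99) - 1*30711 = (2/57)*212 - 1*30711 = 424/57 - 30711 = -1750103/57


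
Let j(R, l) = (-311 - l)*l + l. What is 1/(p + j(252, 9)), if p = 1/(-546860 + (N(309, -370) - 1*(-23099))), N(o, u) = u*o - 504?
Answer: -638595/1833406246 ≈ -0.00034831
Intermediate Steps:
N(o, u) = -504 + o*u (N(o, u) = o*u - 504 = -504 + o*u)
j(R, l) = l + l*(-311 - l) (j(R, l) = l*(-311 - l) + l = l + l*(-311 - l))
p = -1/638595 (p = 1/(-546860 + ((-504 + 309*(-370)) - 1*(-23099))) = 1/(-546860 + ((-504 - 114330) + 23099)) = 1/(-546860 + (-114834 + 23099)) = 1/(-546860 - 91735) = 1/(-638595) = -1/638595 ≈ -1.5659e-6)
1/(p + j(252, 9)) = 1/(-1/638595 - 1*9*(310 + 9)) = 1/(-1/638595 - 1*9*319) = 1/(-1/638595 - 2871) = 1/(-1833406246/638595) = -638595/1833406246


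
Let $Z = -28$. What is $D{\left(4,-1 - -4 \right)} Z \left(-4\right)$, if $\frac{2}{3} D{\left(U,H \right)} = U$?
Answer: $672$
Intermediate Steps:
$D{\left(U,H \right)} = \frac{3 U}{2}$
$D{\left(4,-1 - -4 \right)} Z \left(-4\right) = \frac{3}{2} \cdot 4 \left(-28\right) \left(-4\right) = 6 \left(-28\right) \left(-4\right) = \left(-168\right) \left(-4\right) = 672$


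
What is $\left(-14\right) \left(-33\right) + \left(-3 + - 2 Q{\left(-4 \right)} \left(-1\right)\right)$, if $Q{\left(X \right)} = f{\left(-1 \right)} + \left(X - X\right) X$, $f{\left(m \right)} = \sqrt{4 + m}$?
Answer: $459 + 2 \sqrt{3} \approx 462.46$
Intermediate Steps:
$Q{\left(X \right)} = \sqrt{3}$ ($Q{\left(X \right)} = \sqrt{4 - 1} + \left(X - X\right) X = \sqrt{3} + 0 X = \sqrt{3} + 0 = \sqrt{3}$)
$\left(-14\right) \left(-33\right) + \left(-3 + - 2 Q{\left(-4 \right)} \left(-1\right)\right) = \left(-14\right) \left(-33\right) - \left(3 - - 2 \sqrt{3} \left(-1\right)\right) = 462 - \left(3 - 2 \sqrt{3}\right) = 459 + 2 \sqrt{3}$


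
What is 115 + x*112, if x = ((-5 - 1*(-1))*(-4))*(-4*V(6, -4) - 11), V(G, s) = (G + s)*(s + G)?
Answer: -48269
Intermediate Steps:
V(G, s) = (G + s)**2 (V(G, s) = (G + s)*(G + s) = (G + s)**2)
x = -432 (x = ((-5 - 1*(-1))*(-4))*(-4*(6 - 4)**2 - 11) = ((-5 + 1)*(-4))*(-4*2**2 - 11) = (-4*(-4))*(-4*4 - 11) = 16*(-16 - 11) = 16*(-27) = -432)
115 + x*112 = 115 - 432*112 = 115 - 48384 = -48269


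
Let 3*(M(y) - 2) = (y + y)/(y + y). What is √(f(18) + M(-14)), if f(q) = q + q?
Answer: √345/3 ≈ 6.1914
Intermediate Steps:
M(y) = 7/3 (M(y) = 2 + ((y + y)/(y + y))/3 = 2 + ((2*y)/((2*y)))/3 = 2 + ((2*y)*(1/(2*y)))/3 = 2 + (⅓)*1 = 2 + ⅓ = 7/3)
f(q) = 2*q
√(f(18) + M(-14)) = √(2*18 + 7/3) = √(36 + 7/3) = √(115/3) = √345/3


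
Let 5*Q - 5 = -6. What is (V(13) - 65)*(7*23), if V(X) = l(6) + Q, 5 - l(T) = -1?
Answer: -47656/5 ≈ -9531.2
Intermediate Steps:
Q = -⅕ (Q = 1 + (⅕)*(-6) = 1 - 6/5 = -⅕ ≈ -0.20000)
l(T) = 6 (l(T) = 5 - 1*(-1) = 5 + 1 = 6)
V(X) = 29/5 (V(X) = 6 - ⅕ = 29/5)
(V(13) - 65)*(7*23) = (29/5 - 65)*(7*23) = -296/5*161 = -47656/5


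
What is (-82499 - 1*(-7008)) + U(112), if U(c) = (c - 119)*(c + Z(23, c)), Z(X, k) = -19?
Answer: -76142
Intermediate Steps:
U(c) = (-119 + c)*(-19 + c) (U(c) = (c - 119)*(c - 19) = (-119 + c)*(-19 + c))
(-82499 - 1*(-7008)) + U(112) = (-82499 - 1*(-7008)) + (2261 + 112² - 138*112) = (-82499 + 7008) + (2261 + 12544 - 15456) = -75491 - 651 = -76142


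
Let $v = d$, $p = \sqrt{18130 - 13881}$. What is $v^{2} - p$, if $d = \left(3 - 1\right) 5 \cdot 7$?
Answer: $4900 - \sqrt{4249} \approx 4834.8$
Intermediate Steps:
$p = \sqrt{4249} \approx 65.184$
$d = 70$ ($d = \left(3 - 1\right) 5 \cdot 7 = 2 \cdot 5 \cdot 7 = 10 \cdot 7 = 70$)
$v = 70$
$v^{2} - p = 70^{2} - \sqrt{4249} = 4900 - \sqrt{4249}$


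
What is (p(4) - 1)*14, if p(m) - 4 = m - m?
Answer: 42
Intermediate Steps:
p(m) = 4 (p(m) = 4 + (m - m) = 4 + 0 = 4)
(p(4) - 1)*14 = (4 - 1)*14 = 3*14 = 42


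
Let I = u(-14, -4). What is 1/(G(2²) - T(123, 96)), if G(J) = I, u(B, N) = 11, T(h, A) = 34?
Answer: -1/23 ≈ -0.043478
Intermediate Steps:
I = 11
G(J) = 11
1/(G(2²) - T(123, 96)) = 1/(11 - 1*34) = 1/(11 - 34) = 1/(-23) = -1/23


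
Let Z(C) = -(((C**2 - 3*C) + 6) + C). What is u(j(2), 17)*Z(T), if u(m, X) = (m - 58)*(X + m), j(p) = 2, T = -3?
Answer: 22344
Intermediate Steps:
u(m, X) = (-58 + m)*(X + m)
Z(C) = -6 - C**2 + 2*C (Z(C) = -((6 + C**2 - 3*C) + C) = -(6 + C**2 - 2*C) = -6 - C**2 + 2*C)
u(j(2), 17)*Z(T) = (2**2 - 58*17 - 58*2 + 17*2)*(-6 - 1*(-3)**2 + 2*(-3)) = (4 - 986 - 116 + 34)*(-6 - 1*9 - 6) = -1064*(-6 - 9 - 6) = -1064*(-21) = 22344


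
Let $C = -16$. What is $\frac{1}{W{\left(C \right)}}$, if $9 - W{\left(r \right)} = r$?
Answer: $\frac{1}{25} \approx 0.04$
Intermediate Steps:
$W{\left(r \right)} = 9 - r$
$\frac{1}{W{\left(C \right)}} = \frac{1}{9 - -16} = \frac{1}{9 + 16} = \frac{1}{25}$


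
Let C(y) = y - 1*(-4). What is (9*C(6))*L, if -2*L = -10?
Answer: 450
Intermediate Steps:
L = 5 (L = -1/2*(-10) = 5)
C(y) = 4 + y (C(y) = y + 4 = 4 + y)
(9*C(6))*L = (9*(4 + 6))*5 = (9*10)*5 = 90*5 = 450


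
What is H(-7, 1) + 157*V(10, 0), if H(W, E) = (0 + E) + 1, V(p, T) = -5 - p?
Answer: -2353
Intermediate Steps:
H(W, E) = 1 + E (H(W, E) = E + 1 = 1 + E)
H(-7, 1) + 157*V(10, 0) = (1 + 1) + 157*(-5 - 1*10) = 2 + 157*(-5 - 10) = 2 + 157*(-15) = 2 - 2355 = -2353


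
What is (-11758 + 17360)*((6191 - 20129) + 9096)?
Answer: -27124884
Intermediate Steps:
(-11758 + 17360)*((6191 - 20129) + 9096) = 5602*(-13938 + 9096) = 5602*(-4842) = -27124884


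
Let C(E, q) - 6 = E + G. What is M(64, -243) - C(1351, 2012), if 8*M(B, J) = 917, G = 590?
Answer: -14659/8 ≈ -1832.4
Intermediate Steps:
C(E, q) = 596 + E (C(E, q) = 6 + (E + 590) = 6 + (590 + E) = 596 + E)
M(B, J) = 917/8 (M(B, J) = (⅛)*917 = 917/8)
M(64, -243) - C(1351, 2012) = 917/8 - (596 + 1351) = 917/8 - 1*1947 = 917/8 - 1947 = -14659/8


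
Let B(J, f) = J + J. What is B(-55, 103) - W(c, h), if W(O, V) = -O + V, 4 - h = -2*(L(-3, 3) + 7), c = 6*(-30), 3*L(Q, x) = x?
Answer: -310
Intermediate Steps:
B(J, f) = 2*J
L(Q, x) = x/3
c = -180
h = 20 (h = 4 - (-2)*((⅓)*3 + 7) = 4 - (-2)*(1 + 7) = 4 - (-2)*8 = 4 - 1*(-16) = 4 + 16 = 20)
W(O, V) = V - O
B(-55, 103) - W(c, h) = 2*(-55) - (20 - 1*(-180)) = -110 - (20 + 180) = -110 - 1*200 = -110 - 200 = -310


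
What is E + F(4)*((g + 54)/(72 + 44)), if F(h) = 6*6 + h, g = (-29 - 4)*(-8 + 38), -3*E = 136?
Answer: -32024/87 ≈ -368.09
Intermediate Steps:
E = -136/3 (E = -⅓*136 = -136/3 ≈ -45.333)
g = -990 (g = -33*30 = -990)
F(h) = 36 + h
E + F(4)*((g + 54)/(72 + 44)) = -136/3 + (36 + 4)*((-990 + 54)/(72 + 44)) = -136/3 + 40*(-936/116) = -136/3 + 40*(-936*1/116) = -136/3 + 40*(-234/29) = -136/3 - 9360/29 = -32024/87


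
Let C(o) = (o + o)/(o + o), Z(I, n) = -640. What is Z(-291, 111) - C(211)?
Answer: -641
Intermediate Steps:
C(o) = 1 (C(o) = (2*o)/((2*o)) = (2*o)*(1/(2*o)) = 1)
Z(-291, 111) - C(211) = -640 - 1*1 = -640 - 1 = -641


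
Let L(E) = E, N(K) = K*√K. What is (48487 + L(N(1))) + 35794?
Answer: 84282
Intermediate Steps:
N(K) = K^(3/2)
(48487 + L(N(1))) + 35794 = (48487 + 1^(3/2)) + 35794 = (48487 + 1) + 35794 = 48488 + 35794 = 84282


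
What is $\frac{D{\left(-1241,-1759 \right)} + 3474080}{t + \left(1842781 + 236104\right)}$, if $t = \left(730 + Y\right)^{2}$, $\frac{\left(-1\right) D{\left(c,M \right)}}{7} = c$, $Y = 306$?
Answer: $\frac{3482767}{3152181} \approx 1.1049$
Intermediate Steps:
$D{\left(c,M \right)} = - 7 c$
$t = 1073296$ ($t = \left(730 + 306\right)^{2} = 1036^{2} = 1073296$)
$\frac{D{\left(-1241,-1759 \right)} + 3474080}{t + \left(1842781 + 236104\right)} = \frac{\left(-7\right) \left(-1241\right) + 3474080}{1073296 + \left(1842781 + 236104\right)} = \frac{8687 + 3474080}{1073296 + 2078885} = \frac{3482767}{3152181}$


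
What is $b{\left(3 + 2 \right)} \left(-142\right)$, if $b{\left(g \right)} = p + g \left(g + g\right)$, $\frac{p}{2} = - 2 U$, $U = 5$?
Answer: $-4260$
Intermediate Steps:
$p = -20$ ($p = 2 \left(\left(-2\right) 5\right) = 2 \left(-10\right) = -20$)
$b{\left(g \right)} = -20 + 2 g^{2}$ ($b{\left(g \right)} = -20 + g \left(g + g\right) = -20 + g 2 g = -20 + 2 g^{2}$)
$b{\left(3 + 2 \right)} \left(-142\right) = \left(-20 + 2 \left(3 + 2\right)^{2}\right) \left(-142\right) = \left(-20 + 2 \cdot 5^{2}\right) \left(-142\right) = \left(-20 + 2 \cdot 25\right) \left(-142\right) = \left(-20 + 50\right) \left(-142\right) = 30 \left(-142\right) = -4260$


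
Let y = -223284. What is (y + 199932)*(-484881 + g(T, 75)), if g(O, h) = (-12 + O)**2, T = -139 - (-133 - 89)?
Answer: 11205223680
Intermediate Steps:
T = 83 (T = -139 - 1*(-222) = -139 + 222 = 83)
(y + 199932)*(-484881 + g(T, 75)) = (-223284 + 199932)*(-484881 + (-12 + 83)**2) = -23352*(-484881 + 71**2) = -23352*(-484881 + 5041) = -23352*(-479840) = 11205223680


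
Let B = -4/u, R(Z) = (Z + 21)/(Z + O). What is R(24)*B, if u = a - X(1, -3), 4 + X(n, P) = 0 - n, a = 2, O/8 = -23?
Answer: 9/56 ≈ 0.16071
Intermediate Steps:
O = -184 (O = 8*(-23) = -184)
X(n, P) = -4 - n (X(n, P) = -4 + (0 - n) = -4 - n)
R(Z) = (21 + Z)/(-184 + Z) (R(Z) = (Z + 21)/(Z - 184) = (21 + Z)/(-184 + Z))
u = 7 (u = 2 - (-4 - 1*1) = 2 - (-4 - 1) = 2 - 1*(-5) = 2 + 5 = 7)
B = -4/7 ≈ -0.57143
R(24)*B = ((21 + 24)/(-184 + 24))*(-4/7) = (45/(-160))*(-4/7) = -1/160*45*(-4/7) = -9/32*(-4/7) = 9/56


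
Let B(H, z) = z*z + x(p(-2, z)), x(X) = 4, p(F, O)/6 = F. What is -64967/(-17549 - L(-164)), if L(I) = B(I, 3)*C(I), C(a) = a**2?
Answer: 64967/367197 ≈ 0.17693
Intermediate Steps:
p(F, O) = 6*F
B(H, z) = 4 + z**2 (B(H, z) = z*z + 4 = z**2 + 4 = 4 + z**2)
L(I) = 13*I**2 (L(I) = (4 + 3**2)*I**2 = (4 + 9)*I**2 = 13*I**2)
-64967/(-17549 - L(-164)) = -64967/(-17549 - 13*(-164)**2) = -64967/(-17549 - 13*26896) = -64967/(-17549 - 1*349648) = -64967/(-17549 - 349648) = -64967/(-367197) = -64967*(-1/367197) = 64967/367197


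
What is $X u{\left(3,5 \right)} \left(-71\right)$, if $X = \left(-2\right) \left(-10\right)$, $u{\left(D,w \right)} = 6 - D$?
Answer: $-4260$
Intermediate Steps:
$X = 20$
$X u{\left(3,5 \right)} \left(-71\right) = 20 \left(6 - 3\right) \left(-71\right) = 20 \cdot 3 \left(-71\right) = 20 \left(-213\right) = -4260$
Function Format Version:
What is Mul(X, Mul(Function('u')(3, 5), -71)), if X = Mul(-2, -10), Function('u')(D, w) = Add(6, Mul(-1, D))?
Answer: -4260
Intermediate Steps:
X = 20
Mul(X, Mul(Function('u')(3, 5), -71)) = Mul(20, Mul(Add(6, Mul(-1, 3)), -71)) = Mul(20, Mul(Add(6, -3), -71)) = Mul(20, Mul(3, -71)) = Mul(20, -213) = -4260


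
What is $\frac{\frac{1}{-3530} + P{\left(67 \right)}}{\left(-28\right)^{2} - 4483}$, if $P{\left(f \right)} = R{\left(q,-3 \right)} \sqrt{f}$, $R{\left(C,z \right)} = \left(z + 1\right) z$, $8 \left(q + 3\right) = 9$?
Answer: $\frac{1}{13057470} - \frac{2 \sqrt{67}}{1233} \approx -0.013277$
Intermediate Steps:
$q = - \frac{15}{8}$ ($q = -3 + \frac{1}{8} \cdot 9 = -3 + \frac{9}{8} = - \frac{15}{8} \approx -1.875$)
$R{\left(C,z \right)} = z \left(1 + z\right)$ ($R{\left(C,z \right)} = \left(1 + z\right) z = z \left(1 + z\right)$)
$P{\left(f \right)} = 6 \sqrt{f}$ ($P{\left(f \right)} = - 3 \left(1 - 3\right) \sqrt{f} = \left(-3\right) \left(-2\right) \sqrt{f} = 6 \sqrt{f}$)
$\frac{\frac{1}{-3530} + P{\left(67 \right)}}{\left(-28\right)^{2} - 4483} = \frac{\frac{1}{-3530} + 6 \sqrt{67}}{\left(-28\right)^{2} - 4483} = \frac{- \frac{1}{3530} + 6 \sqrt{67}}{784 - 4483} = \frac{- \frac{1}{3530} + 6 \sqrt{67}}{-3699} = \left(- \frac{1}{3530} + 6 \sqrt{67}\right) \left(- \frac{1}{3699}\right) = \frac{1}{13057470} - \frac{2 \sqrt{67}}{1233}$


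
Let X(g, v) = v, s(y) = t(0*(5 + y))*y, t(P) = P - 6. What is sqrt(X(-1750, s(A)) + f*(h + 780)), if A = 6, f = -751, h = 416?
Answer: 2*I*sqrt(224558) ≈ 947.75*I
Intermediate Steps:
t(P) = -6 + P
s(y) = -6*y (s(y) = (-6 + 0*(5 + y))*y = (-6 + 0)*y = -6*y)
sqrt(X(-1750, s(A)) + f*(h + 780)) = sqrt(-6*6 - 751*(416 + 780)) = sqrt(-36 - 751*1196) = sqrt(-36 - 898196) = sqrt(-898232) = 2*I*sqrt(224558)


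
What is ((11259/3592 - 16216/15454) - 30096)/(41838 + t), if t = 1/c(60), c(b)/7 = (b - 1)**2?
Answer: -20352979315808069/28295685487139048 ≈ -0.71930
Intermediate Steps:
c(b) = 7*(-1 + b)**2 (c(b) = 7*(b - 1)**2 = 7*(-1 + b)**2)
t = 1/24367 (t = 1/(7*(-1 + 60)**2) = 1/(7*59**2) = 1/(7*3481) = 1/24367 ≈ 4.1039e-5)
((11259/3592 - 16216/15454) - 30096)/(41838 + t) = ((11259/3592 - 16216/15454) - 30096)/(41838 + 1/24367) = ((11259*(1/3592) - 16216*1/15454) - 30096)/(1019466547/24367) = ((11259/3592 - 8108/7727) - 30096)*(24367/1019466547) = (57874357/27755384 - 30096)*(24367/1019466547) = -835268162507/27755384*24367/1019466547 = -20352979315808069/28295685487139048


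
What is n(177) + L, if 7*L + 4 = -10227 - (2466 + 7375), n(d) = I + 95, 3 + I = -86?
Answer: -20030/7 ≈ -2861.4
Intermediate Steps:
I = -89 (I = -3 - 86 = -89)
n(d) = 6 (n(d) = -89 + 95 = 6)
L = -20072/7 (L = -4/7 + (-10227 - (2466 + 7375))/7 = -4/7 + (-10227 - 1*9841)/7 = -4/7 + (-10227 - 9841)/7 = -4/7 + (⅐)*(-20068) = -4/7 - 20068/7 = -20072/7 ≈ -2867.4)
n(177) + L = 6 - 20072/7 = -20030/7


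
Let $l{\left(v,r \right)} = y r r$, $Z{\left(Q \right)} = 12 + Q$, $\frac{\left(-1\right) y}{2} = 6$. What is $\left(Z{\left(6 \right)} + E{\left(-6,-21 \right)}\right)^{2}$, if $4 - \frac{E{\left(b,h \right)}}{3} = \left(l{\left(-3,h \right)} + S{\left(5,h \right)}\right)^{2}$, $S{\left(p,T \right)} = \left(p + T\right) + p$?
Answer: $7117520210967609$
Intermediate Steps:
$y = -12$ ($y = \left(-2\right) 6 = -12$)
$S{\left(p,T \right)} = T + 2 p$ ($S{\left(p,T \right)} = \left(T + p\right) + p = T + 2 p$)
$l{\left(v,r \right)} = - 12 r^{2}$ ($l{\left(v,r \right)} = - 12 r r = - 12 r^{2}$)
$E{\left(b,h \right)} = 12 - 3 \left(10 + h - 12 h^{2}\right)^{2}$ ($E{\left(b,h \right)} = 12 - 3 \left(- 12 h^{2} + \left(h + 2 \cdot 5\right)\right)^{2} = 12 - 3 \left(- 12 h^{2} + \left(h + 10\right)\right)^{2} = 12 - 3 \left(- 12 h^{2} + \left(10 + h\right)\right)^{2} = 12 - 3 \left(10 + h - 12 h^{2}\right)^{2}$)
$\left(Z{\left(6 \right)} + E{\left(-6,-21 \right)}\right)^{2} = \left(\left(12 + 6\right) + \left(12 - 3 \left(10 - 21 - 12 \left(-21\right)^{2}\right)^{2}\right)\right)^{2} = \left(18 + \left(12 - 3 \left(10 - 21 - 5292\right)^{2}\right)\right)^{2} = \left(18 + \left(12 - 3 \left(-5303\right)^{2}\right)\right)^{2} = \left(18 + \left(12 - 84365427\right)\right)^{2} = \left(18 - 84365415\right)^{2} = \left(-84365397\right)^{2} = 7117520210967609$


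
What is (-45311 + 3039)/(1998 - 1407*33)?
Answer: 42272/44433 ≈ 0.95136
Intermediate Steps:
(-45311 + 3039)/(1998 - 1407*33) = -42272/(1998 - 46431) = -42272/(-44433) = -42272*(-1/44433) = 42272/44433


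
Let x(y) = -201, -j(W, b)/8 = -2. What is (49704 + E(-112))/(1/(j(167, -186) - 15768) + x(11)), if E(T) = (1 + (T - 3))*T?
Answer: -984058944/3166153 ≈ -310.81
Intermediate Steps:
E(T) = T*(-2 + T) (E(T) = (1 + (-3 + T))*T = (-2 + T)*T = T*(-2 + T))
j(W, b) = 16 (j(W, b) = -8*(-2) = 16)
(49704 + E(-112))/(1/(j(167, -186) - 15768) + x(11)) = (49704 - 112*(-2 - 112))/(1/(16 - 15768) - 201) = (49704 - 112*(-114))/(1/(-15752) - 201) = (49704 + 12768)/(-1/15752 - 201) = 62472/(-3166153/15752) = 62472*(-15752/3166153) = -984058944/3166153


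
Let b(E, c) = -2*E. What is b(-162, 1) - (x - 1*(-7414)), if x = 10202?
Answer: -17292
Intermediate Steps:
b(-162, 1) - (x - 1*(-7414)) = -2*(-162) - (10202 - 1*(-7414)) = 324 - (10202 + 7414) = 324 - 1*17616 = 324 - 17616 = -17292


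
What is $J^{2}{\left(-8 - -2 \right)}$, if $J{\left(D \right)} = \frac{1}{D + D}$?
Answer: $\frac{1}{144} \approx 0.0069444$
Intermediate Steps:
$J{\left(D \right)} = \frac{1}{2 D}$
$J^{2}{\left(-8 - -2 \right)} = \left(\frac{1}{2 \left(-8 - -2\right)}\right)^{2} = \left(\frac{1}{2 \left(-8 + 2\right)}\right)^{2} = \left(\frac{1}{2 \left(-6\right)}\right)^{2} = \left(\frac{1}{2} \left(- \frac{1}{6}\right)\right)^{2} = \left(- \frac{1}{12}\right)^{2} = \frac{1}{144}$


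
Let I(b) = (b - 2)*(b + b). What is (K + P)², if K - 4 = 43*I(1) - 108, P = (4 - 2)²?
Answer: 34596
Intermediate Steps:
P = 4 (P = 2² = 4)
I(b) = 2*b*(-2 + b) (I(b) = (-2 + b)*(2*b) = 2*b*(-2 + b))
K = -190 (K = 4 + (43*(2*1*(-2 + 1)) - 108) = 4 + (43*(2*1*(-1)) - 108) = 4 + (43*(-2) - 108) = 4 + (-86 - 108) = 4 - 194 = -190)
(K + P)² = (-190 + 4)² = (-186)² = 34596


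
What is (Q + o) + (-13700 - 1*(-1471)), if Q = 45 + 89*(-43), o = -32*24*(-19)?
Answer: -1419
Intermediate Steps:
o = 14592 (o = -768*(-19) = 14592)
Q = -3782 (Q = 45 - 3827 = -3782)
(Q + o) + (-13700 - 1*(-1471)) = (-3782 + 14592) + (-13700 - 1*(-1471)) = 10810 + (-13700 + 1471) = 10810 - 12229 = -1419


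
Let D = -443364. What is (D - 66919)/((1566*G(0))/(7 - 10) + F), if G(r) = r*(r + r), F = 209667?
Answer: -510283/209667 ≈ -2.4338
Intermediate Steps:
G(r) = 2*r² (G(r) = r*(2*r) = 2*r²)
(D - 66919)/((1566*G(0))/(7 - 10) + F) = (-443364 - 66919)/((1566*(2*0²))/(7 - 10) + 209667) = -510283/((1566*(2*0))/(-3) + 209667) = -510283/(-522*0 + 209667) = -510283/(-⅓*0 + 209667) = -510283/(0 + 209667) = -510283/209667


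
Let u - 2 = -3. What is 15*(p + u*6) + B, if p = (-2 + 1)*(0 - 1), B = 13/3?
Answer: -212/3 ≈ -70.667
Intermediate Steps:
B = 13/3 (B = 13*(⅓) = 13/3 ≈ 4.3333)
u = -1 (u = 2 - 3 = -1)
p = 1 (p = -1*(-1) = 1)
15*(p + u*6) + B = 15*(1 - 1*6) + 13/3 = 15*(1 - 6) + 13/3 = 15*(-5) + 13/3 = -75 + 13/3 = -212/3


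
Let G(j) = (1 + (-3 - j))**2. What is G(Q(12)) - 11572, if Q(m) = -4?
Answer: -11568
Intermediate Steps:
G(j) = (-2 - j)**2
G(Q(12)) - 11572 = (2 - 4)**2 - 11572 = (-2)**2 - 11572 = 4 - 11572 = -11568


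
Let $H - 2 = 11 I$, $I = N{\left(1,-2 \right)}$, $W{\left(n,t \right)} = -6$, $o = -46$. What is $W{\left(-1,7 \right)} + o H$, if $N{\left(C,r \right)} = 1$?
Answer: $-604$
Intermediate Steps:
$I = 1$
$H = 13$ ($H = 2 + 11 \cdot 1 = 2 + 11 = 13$)
$W{\left(-1,7 \right)} + o H = -6 - 598 = -604$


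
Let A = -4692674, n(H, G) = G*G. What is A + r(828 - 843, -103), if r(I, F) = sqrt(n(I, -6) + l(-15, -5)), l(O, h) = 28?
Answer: -4692666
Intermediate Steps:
n(H, G) = G**2
r(I, F) = 8 (r(I, F) = sqrt((-6)**2 + 28) = sqrt(36 + 28) = sqrt(64) = 8)
A + r(828 - 843, -103) = -4692674 + 8 = -4692666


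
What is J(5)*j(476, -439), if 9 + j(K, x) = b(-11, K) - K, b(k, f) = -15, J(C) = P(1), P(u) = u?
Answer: -500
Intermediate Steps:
J(C) = 1
j(K, x) = -24 - K (j(K, x) = -9 + (-15 - K) = -24 - K)
J(5)*j(476, -439) = 1*(-24 - 1*476) = 1*(-24 - 476) = 1*(-500) = -500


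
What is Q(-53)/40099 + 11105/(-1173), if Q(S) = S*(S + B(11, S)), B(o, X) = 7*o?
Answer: -446791451/47036127 ≈ -9.4989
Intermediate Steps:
Q(S) = S*(77 + S) (Q(S) = S*(S + 7*11) = S*(S + 77) = S*(77 + S))
Q(-53)/40099 + 11105/(-1173) = -53*(77 - 53)/40099 + 11105/(-1173) = -53*24*(1/40099) + 11105*(-1/1173) = -1272*1/40099 - 11105/1173 = -1272/40099 - 11105/1173 = -446791451/47036127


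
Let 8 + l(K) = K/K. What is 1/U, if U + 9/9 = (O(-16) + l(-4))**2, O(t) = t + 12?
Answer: 1/120 ≈ 0.0083333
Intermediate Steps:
l(K) = -7 (l(K) = -8 + K/K = -8 + 1 = -7)
O(t) = 12 + t
U = 120 (U = -1 + ((12 - 16) - 7)**2 = -1 + (-4 - 7)**2 = -1 + (-11)**2 = -1 + 121 = 120)
1/U = 1/120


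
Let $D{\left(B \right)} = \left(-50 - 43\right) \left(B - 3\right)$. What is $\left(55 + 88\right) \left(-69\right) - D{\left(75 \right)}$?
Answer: $-3171$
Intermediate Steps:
$D{\left(B \right)} = 279 - 93 B$ ($D{\left(B \right)} = - 93 \left(-3 + B\right) = 279 - 93 B$)
$\left(55 + 88\right) \left(-69\right) - D{\left(75 \right)} = \left(55 + 88\right) \left(-69\right) - \left(279 - 6975\right) = 143 \left(-69\right) - \left(279 - 6975\right) = -9867 - -6696 = -9867 + 6696 = -3171$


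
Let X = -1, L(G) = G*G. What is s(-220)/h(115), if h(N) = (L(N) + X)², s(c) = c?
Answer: -55/43718544 ≈ -1.2580e-6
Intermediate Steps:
L(G) = G²
h(N) = (-1 + N²)² (h(N) = (N² - 1)² = (-1 + N²)²)
s(-220)/h(115) = -220/(-1 + 115²)² = -220/(-1 + 13225)² = -220/(13224²) = -220/174874176 = -220*1/174874176 = -55/43718544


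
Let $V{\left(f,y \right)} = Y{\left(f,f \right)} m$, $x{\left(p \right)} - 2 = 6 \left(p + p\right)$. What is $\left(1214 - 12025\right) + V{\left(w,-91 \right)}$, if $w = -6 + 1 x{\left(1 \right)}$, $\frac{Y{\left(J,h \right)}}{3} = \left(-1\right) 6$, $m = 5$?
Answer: $-10901$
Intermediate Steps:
$x{\left(p \right)} = 2 + 12 p$ ($x{\left(p \right)} = 2 + 6 \left(p + p\right) = 2 + 6 \cdot 2 p = 2 + 12 p$)
$Y{\left(J,h \right)} = -18$ ($Y{\left(J,h \right)} = 3 \left(\left(-1\right) 6\right) = 3 \left(-6\right) = -18$)
$w = 8$ ($w = -6 + 1 \left(2 + 12 \cdot 1\right) = -6 + 1 \left(2 + 12\right) = -6 + 1 \cdot 14 = -6 + 14 = 8$)
$V{\left(f,y \right)} = -90$ ($V{\left(f,y \right)} = \left(-18\right) 5 = -90$)
$\left(1214 - 12025\right) + V{\left(w,-91 \right)} = \left(1214 - 12025\right) - 90 = -10811 - 90 = -10901$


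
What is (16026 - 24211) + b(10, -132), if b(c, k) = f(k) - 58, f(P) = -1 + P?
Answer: -8376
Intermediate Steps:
b(c, k) = -59 + k (b(c, k) = (-1 + k) - 58 = -59 + k)
(16026 - 24211) + b(10, -132) = (16026 - 24211) + (-59 - 132) = -8185 - 191 = -8376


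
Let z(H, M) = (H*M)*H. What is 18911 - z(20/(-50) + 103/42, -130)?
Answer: 85812403/4410 ≈ 19459.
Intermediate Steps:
z(H, M) = M*H²
18911 - z(20/(-50) + 103/42, -130) = 18911 - (-130)*(20/(-50) + 103/42)² = 18911 - (-130)*(20*(-1/50) + 103*(1/42))² = 18911 - (-130)*(-⅖ + 103/42)² = 18911 - (-130)*(431/210)² = 18911 - (-130)*185761/44100 = 18911 - 1*(-2414893/4410) = 18911 + 2414893/4410 = 85812403/4410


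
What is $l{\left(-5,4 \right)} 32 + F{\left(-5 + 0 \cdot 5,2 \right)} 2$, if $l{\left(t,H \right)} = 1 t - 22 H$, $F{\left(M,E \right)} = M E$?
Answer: $-2996$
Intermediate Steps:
$F{\left(M,E \right)} = E M$
$l{\left(t,H \right)} = t - 22 H$
$l{\left(-5,4 \right)} 32 + F{\left(-5 + 0 \cdot 5,2 \right)} 2 = \left(-5 - 88\right) 32 + 2 \left(-5 + 0 \cdot 5\right) 2 = \left(-5 - 88\right) 32 + 2 \left(-5 + 0\right) 2 = \left(-93\right) 32 + 2 \left(-5\right) 2 = -2976 - 20 = -2996$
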